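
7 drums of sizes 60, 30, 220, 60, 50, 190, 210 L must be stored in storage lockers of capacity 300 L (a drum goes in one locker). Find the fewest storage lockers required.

3

Total = 220 + 210 + 190 + 60 + 60 + 50 + 30 = 820 L.
Lower bound: ⌈820/300⌉ = 3 storage lockers.
A packing using 3 storage lockers:
  locker 1: 220 + 60 = 280
  locker 2: 210 + 60 + 30 = 300
  locker 3: 190 + 50 = 240
This matches the lower bound, so 3 is optimal.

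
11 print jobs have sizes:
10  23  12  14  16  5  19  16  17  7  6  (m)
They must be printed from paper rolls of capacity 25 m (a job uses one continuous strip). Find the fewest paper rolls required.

Total = 23 + 19 + 17 + 16 + 16 + 14 + 12 + 10 + 7 + 6 + 5 = 145 m.
Lower bound: ⌈145/25⌉ = 6 paper rolls.
A packing using 7 paper rolls:
  roll 1: 23 = 23
  roll 2: 19 + 6 = 25
  roll 3: 17 + 7 = 24
  roll 4: 16 + 5 = 21
  roll 5: 16 = 16
  roll 6: 14 + 10 = 24
  roll 7: 12 = 12
No arrangement into 6 paper rolls stays within capacity, so 7 is optimal.

7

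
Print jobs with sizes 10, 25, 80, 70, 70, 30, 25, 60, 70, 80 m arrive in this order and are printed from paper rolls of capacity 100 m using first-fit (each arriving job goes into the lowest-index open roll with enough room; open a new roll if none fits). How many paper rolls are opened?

  10 → roll 1 (new)  [load 10/100]
  25 → roll 1  [load 35/100]
  80 → roll 2 (new)  [load 80/100]
  70 → roll 3 (new)  [load 70/100]
  70 → roll 4 (new)  [load 70/100]
  30 → roll 1  [load 65/100]
  25 → roll 1  [load 90/100]
  60 → roll 5 (new)  [load 60/100]
  70 → roll 6 (new)  [load 70/100]
  80 → roll 7 (new)  [load 80/100]
7 paper rolls opened.

7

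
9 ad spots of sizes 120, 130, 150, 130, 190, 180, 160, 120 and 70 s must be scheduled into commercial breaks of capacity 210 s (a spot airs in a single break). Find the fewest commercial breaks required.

Total = 190 + 180 + 160 + 150 + 130 + 130 + 120 + 120 + 70 = 1250 s.
Lower bound: ⌈1250/210⌉ = 6 commercial breaks.
Also, 8 ad spots each exceed 105 s, and no two of those can share a break, so at least 8 commercial breaks are needed.
A packing using 8 commercial breaks:
  break 1: 190 = 190
  break 2: 180 = 180
  break 3: 160 = 160
  break 4: 150 = 150
  break 5: 130 + 70 = 200
  break 6: 130 = 130
  break 7: 120 = 120
  break 8: 120 = 120
This matches the lower bound, so 8 is optimal.

8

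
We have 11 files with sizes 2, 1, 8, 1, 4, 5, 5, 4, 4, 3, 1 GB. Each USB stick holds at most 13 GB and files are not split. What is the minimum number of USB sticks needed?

Total = 8 + 5 + 5 + 4 + 4 + 4 + 3 + 2 + 1 + 1 + 1 = 38 GB.
Lower bound: ⌈38/13⌉ = 3 USB sticks.
A packing using 3 USB sticks:
  USB stick 1: 8 + 5 = 13
  USB stick 2: 5 + 4 + 4 = 13
  USB stick 3: 4 + 3 + 2 + 1 + 1 + 1 = 12
This matches the lower bound, so 3 is optimal.

3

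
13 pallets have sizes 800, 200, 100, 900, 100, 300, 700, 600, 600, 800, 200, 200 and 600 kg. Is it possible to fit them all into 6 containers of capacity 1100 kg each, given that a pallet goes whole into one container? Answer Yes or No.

No

Total = 6100 kg; ⌈6100/1100⌉ = 6.
7 pallets each exceed half the capacity and cannot share a container, forcing at least 7 containers.
At least 7 containers are required, but only 6 are allowed.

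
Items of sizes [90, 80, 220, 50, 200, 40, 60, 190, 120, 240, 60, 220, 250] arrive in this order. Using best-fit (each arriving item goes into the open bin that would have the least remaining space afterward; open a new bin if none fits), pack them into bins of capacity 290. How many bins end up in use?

  90 → bin 1 (new)  [load 90/290]
  80 → bin 1  [load 170/290]
  220 → bin 2 (new)  [load 220/290]
  50 → bin 2  [load 270/290]
  200 → bin 3 (new)  [load 200/290]
  40 → bin 3  [load 240/290]
  60 → bin 1  [load 230/290]
  190 → bin 4 (new)  [load 190/290]
  120 → bin 5 (new)  [load 120/290]
  240 → bin 6 (new)  [load 240/290]
  60 → bin 1  [load 290/290]
  220 → bin 7 (new)  [load 220/290]
  250 → bin 8 (new)  [load 250/290]
8 bins opened.

8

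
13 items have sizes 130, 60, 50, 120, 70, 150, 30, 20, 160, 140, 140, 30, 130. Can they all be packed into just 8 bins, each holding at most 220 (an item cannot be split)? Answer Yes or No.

A valid assignment using 7 bins:
  bin 1: 160 + 60 = 220
  bin 2: 150 + 70 = 220
  bin 3: 140 + 50 + 30 = 220
  bin 4: 140 + 30 + 20 = 190
  bin 5: 130 = 130
  bin 6: 130 = 130
  bin 7: 120 = 120
That uses only 7 ≤ 8, so 8 bins are enough.

Yes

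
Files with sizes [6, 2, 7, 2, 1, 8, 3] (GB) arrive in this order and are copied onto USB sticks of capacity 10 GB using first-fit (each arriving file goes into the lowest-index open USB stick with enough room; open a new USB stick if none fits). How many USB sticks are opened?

  6 → USB stick 1 (new)  [load 6/10]
  2 → USB stick 1  [load 8/10]
  7 → USB stick 2 (new)  [load 7/10]
  2 → USB stick 1  [load 10/10]
  1 → USB stick 2  [load 8/10]
  8 → USB stick 3 (new)  [load 8/10]
  3 → USB stick 4 (new)  [load 3/10]
4 USB sticks opened.

4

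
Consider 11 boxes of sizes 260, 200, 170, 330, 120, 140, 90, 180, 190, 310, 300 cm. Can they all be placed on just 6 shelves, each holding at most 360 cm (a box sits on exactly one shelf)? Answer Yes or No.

Total = 2290 cm; ⌈2290/360⌉ = 7.
At least 7 shelves are required, but only 6 are allowed.

No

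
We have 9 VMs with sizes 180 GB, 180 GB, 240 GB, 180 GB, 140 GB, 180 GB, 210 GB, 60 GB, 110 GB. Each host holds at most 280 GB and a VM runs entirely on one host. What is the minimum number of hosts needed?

7

Total = 240 + 210 + 180 + 180 + 180 + 180 + 140 + 110 + 60 = 1480 GB.
Lower bound: ⌈1480/280⌉ = 6 hosts.
A packing using 7 hosts:
  host 1: 240 = 240
  host 2: 210 + 60 = 270
  host 3: 180 = 180
  host 4: 180 = 180
  host 5: 180 = 180
  host 6: 180 = 180
  host 7: 140 + 110 = 250
No arrangement into 6 hosts stays within capacity, so 7 is optimal.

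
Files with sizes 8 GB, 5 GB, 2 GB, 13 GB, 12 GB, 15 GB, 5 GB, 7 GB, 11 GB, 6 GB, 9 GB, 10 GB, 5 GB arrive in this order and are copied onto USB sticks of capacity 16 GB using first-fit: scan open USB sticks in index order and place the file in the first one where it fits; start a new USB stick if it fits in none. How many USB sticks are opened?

8

  8 → USB stick 1 (new)  [load 8/16]
  5 → USB stick 1  [load 13/16]
  2 → USB stick 1  [load 15/16]
  13 → USB stick 2 (new)  [load 13/16]
  12 → USB stick 3 (new)  [load 12/16]
  15 → USB stick 4 (new)  [load 15/16]
  5 → USB stick 5 (new)  [load 5/16]
  7 → USB stick 5  [load 12/16]
  11 → USB stick 6 (new)  [load 11/16]
  6 → USB stick 7 (new)  [load 6/16]
  9 → USB stick 7  [load 15/16]
  10 → USB stick 8 (new)  [load 10/16]
  5 → USB stick 6  [load 16/16]
8 USB sticks opened.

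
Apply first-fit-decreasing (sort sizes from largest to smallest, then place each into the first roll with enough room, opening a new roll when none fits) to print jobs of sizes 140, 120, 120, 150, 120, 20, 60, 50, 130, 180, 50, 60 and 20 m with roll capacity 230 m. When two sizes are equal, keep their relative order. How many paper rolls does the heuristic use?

Sorted descending: 180, 150, 140, 130, 120, 120, 120, 60, 60, 50, 50, 20, 20.
  180 → roll 1 (new)  [load 180/230]
  150 → roll 2 (new)  [load 150/230]
  140 → roll 3 (new)  [load 140/230]
  130 → roll 4 (new)  [load 130/230]
  120 → roll 5 (new)  [load 120/230]
  120 → roll 6 (new)  [load 120/230]
  120 → roll 7 (new)  [load 120/230]
  60 → roll 2  [load 210/230]
  60 → roll 3  [load 200/230]
  50 → roll 1  [load 230/230]
  50 → roll 4  [load 180/230]
  20 → roll 2  [load 230/230]
  20 → roll 3  [load 220/230]
7 paper rolls opened.

7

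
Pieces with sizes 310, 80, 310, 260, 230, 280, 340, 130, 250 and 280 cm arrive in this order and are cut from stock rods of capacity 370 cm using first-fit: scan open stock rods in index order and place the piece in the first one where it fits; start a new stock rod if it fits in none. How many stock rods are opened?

8

  310 → stock rod 1 (new)  [load 310/370]
  80 → stock rod 2 (new)  [load 80/370]
  310 → stock rod 3 (new)  [load 310/370]
  260 → stock rod 2  [load 340/370]
  230 → stock rod 4 (new)  [load 230/370]
  280 → stock rod 5 (new)  [load 280/370]
  340 → stock rod 6 (new)  [load 340/370]
  130 → stock rod 4  [load 360/370]
  250 → stock rod 7 (new)  [load 250/370]
  280 → stock rod 8 (new)  [load 280/370]
8 stock rods opened.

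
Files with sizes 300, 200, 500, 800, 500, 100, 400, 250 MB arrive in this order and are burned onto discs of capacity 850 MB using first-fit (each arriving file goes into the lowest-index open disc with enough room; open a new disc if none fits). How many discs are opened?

  300 → disc 1 (new)  [load 300/850]
  200 → disc 1  [load 500/850]
  500 → disc 2 (new)  [load 500/850]
  800 → disc 3 (new)  [load 800/850]
  500 → disc 4 (new)  [load 500/850]
  100 → disc 1  [load 600/850]
  400 → disc 5 (new)  [load 400/850]
  250 → disc 1  [load 850/850]
5 discs opened.

5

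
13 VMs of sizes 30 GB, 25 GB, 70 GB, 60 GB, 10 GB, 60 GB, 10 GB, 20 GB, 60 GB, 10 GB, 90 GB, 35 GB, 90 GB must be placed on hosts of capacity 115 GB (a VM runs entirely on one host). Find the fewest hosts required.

Total = 90 + 90 + 70 + 60 + 60 + 60 + 35 + 30 + 25 + 20 + 10 + 10 + 10 = 570 GB.
Lower bound: ⌈570/115⌉ = 5 hosts.
Also, 6 VMs each exceed 115/2 GB, and no two of those can share a host, so at least 6 hosts are needed.
A packing using 6 hosts:
  host 1: 90 + 25 = 115
  host 2: 90 + 20 = 110
  host 3: 70 + 35 + 10 = 115
  host 4: 60 + 30 + 10 + 10 = 110
  host 5: 60 = 60
  host 6: 60 = 60
This matches the lower bound, so 6 is optimal.

6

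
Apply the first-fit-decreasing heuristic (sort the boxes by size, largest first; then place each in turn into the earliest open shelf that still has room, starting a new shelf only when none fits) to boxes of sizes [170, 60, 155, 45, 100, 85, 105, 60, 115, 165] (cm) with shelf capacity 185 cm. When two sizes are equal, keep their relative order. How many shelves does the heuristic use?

7

Sorted descending: 170, 165, 155, 115, 105, 100, 85, 60, 60, 45.
  170 → shelf 1 (new)  [load 170/185]
  165 → shelf 2 (new)  [load 165/185]
  155 → shelf 3 (new)  [load 155/185]
  115 → shelf 4 (new)  [load 115/185]
  105 → shelf 5 (new)  [load 105/185]
  100 → shelf 6 (new)  [load 100/185]
  85 → shelf 6  [load 185/185]
  60 → shelf 4  [load 175/185]
  60 → shelf 5  [load 165/185]
  45 → shelf 7 (new)  [load 45/185]
7 shelves opened.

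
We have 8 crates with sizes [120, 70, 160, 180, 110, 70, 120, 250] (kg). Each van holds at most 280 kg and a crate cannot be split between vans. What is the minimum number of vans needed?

5

Total = 250 + 180 + 160 + 120 + 120 + 110 + 70 + 70 = 1080 kg.
Lower bound: ⌈1080/280⌉ = 4 vans.
A packing using 5 vans:
  van 1: 250 = 250
  van 2: 180 + 70 = 250
  van 3: 160 + 120 = 280
  van 4: 120 + 110 = 230
  van 5: 70 = 70
No arrangement into 4 vans stays within capacity, so 5 is optimal.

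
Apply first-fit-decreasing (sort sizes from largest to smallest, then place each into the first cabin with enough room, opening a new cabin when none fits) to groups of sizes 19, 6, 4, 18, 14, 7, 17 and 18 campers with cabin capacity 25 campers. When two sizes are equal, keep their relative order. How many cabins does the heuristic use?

Sorted descending: 19, 18, 18, 17, 14, 7, 6, 4.
  19 → cabin 1 (new)  [load 19/25]
  18 → cabin 2 (new)  [load 18/25]
  18 → cabin 3 (new)  [load 18/25]
  17 → cabin 4 (new)  [load 17/25]
  14 → cabin 5 (new)  [load 14/25]
  7 → cabin 2  [load 25/25]
  6 → cabin 1  [load 25/25]
  4 → cabin 3  [load 22/25]
5 cabins opened.

5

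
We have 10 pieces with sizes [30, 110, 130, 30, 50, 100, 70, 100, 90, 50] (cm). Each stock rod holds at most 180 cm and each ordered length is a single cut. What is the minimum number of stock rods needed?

5

Total = 130 + 110 + 100 + 100 + 90 + 70 + 50 + 50 + 30 + 30 = 760 cm.
Lower bound: ⌈760/180⌉ = 5 stock rods.
A packing using 5 stock rods:
  stock rod 1: 130 + 50 = 180
  stock rod 2: 110 + 70 = 180
  stock rod 3: 100 + 50 + 30 = 180
  stock rod 4: 100 + 30 = 130
  stock rod 5: 90 = 90
This matches the lower bound, so 5 is optimal.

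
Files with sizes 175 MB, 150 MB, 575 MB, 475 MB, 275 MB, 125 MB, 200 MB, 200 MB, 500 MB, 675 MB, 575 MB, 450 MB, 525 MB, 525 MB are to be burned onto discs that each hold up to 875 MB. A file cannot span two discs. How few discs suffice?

Total = 675 + 575 + 575 + 525 + 525 + 500 + 475 + 450 + 275 + 200 + 200 + 175 + 150 + 125 = 5425 MB.
Lower bound: ⌈5425/875⌉ = 7 discs.
Also, 8 files each exceed 875/2 MB, and no two of those can share a disc, so at least 8 discs are needed.
A packing using 8 discs:
  disc 1: 675 + 200 = 875
  disc 2: 575 + 275 = 850
  disc 3: 575 + 200 = 775
  disc 4: 525 + 175 + 150 = 850
  disc 5: 525 + 125 = 650
  disc 6: 500 = 500
  disc 7: 475 = 475
  disc 8: 450 = 450
This matches the lower bound, so 8 is optimal.

8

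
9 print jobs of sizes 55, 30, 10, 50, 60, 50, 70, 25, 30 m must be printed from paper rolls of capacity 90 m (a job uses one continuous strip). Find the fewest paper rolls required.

Total = 70 + 60 + 55 + 50 + 50 + 30 + 30 + 25 + 10 = 380 m.
Lower bound: ⌈380/90⌉ = 5 paper rolls.
A packing using 5 paper rolls:
  roll 1: 70 + 10 = 80
  roll 2: 60 + 30 = 90
  roll 3: 55 + 30 = 85
  roll 4: 50 + 25 = 75
  roll 5: 50 = 50
This matches the lower bound, so 5 is optimal.

5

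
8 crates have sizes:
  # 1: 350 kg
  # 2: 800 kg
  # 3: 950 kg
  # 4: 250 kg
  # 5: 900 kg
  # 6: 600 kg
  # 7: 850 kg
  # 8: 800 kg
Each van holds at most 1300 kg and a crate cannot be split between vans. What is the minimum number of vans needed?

6

Total = 950 + 900 + 850 + 800 + 800 + 600 + 350 + 250 = 5500 kg.
Lower bound: ⌈5500/1300⌉ = 5 vans.
A packing using 6 vans:
  van 1: 950 + 350 = 1300
  van 2: 900 + 250 = 1150
  van 3: 850 = 850
  van 4: 800 = 800
  van 5: 800 = 800
  van 6: 600 = 600
No arrangement into 5 vans stays within capacity, so 6 is optimal.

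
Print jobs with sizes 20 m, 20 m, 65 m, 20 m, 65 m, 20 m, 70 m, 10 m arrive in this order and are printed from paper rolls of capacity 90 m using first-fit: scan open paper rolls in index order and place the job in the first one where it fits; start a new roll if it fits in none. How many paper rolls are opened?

4

  20 → roll 1 (new)  [load 20/90]
  20 → roll 1  [load 40/90]
  65 → roll 2 (new)  [load 65/90]
  20 → roll 1  [load 60/90]
  65 → roll 3 (new)  [load 65/90]
  20 → roll 1  [load 80/90]
  70 → roll 4 (new)  [load 70/90]
  10 → roll 1  [load 90/90]
4 paper rolls opened.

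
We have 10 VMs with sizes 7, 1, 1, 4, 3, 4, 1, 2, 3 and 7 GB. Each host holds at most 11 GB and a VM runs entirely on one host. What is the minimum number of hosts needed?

Total = 7 + 7 + 4 + 4 + 3 + 3 + 2 + 1 + 1 + 1 = 33 GB.
Lower bound: ⌈33/11⌉ = 3 hosts.
A packing using 3 hosts:
  host 1: 7 + 4 = 11
  host 2: 7 + 4 = 11
  host 3: 3 + 3 + 2 + 1 + 1 + 1 = 11
This matches the lower bound, so 3 is optimal.

3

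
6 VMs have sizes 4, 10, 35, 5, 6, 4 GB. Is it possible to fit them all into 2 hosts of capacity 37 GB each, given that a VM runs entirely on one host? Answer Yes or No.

A valid assignment using 2 hosts:
  host 1: 35 = 35
  host 2: 10 + 6 + 5 + 4 + 4 = 29
Every load is within 37 GB, so 2 hosts suffice.

Yes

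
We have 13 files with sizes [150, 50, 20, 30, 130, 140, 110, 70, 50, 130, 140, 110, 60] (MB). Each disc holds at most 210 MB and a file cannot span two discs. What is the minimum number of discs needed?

7

Total = 150 + 140 + 140 + 130 + 130 + 110 + 110 + 70 + 60 + 50 + 50 + 30 + 20 = 1190 MB.
Lower bound: ⌈1190/210⌉ = 6 discs.
Also, 7 files each exceed 105 MB, and no two of those can share a disc, so at least 7 discs are needed.
A packing using 7 discs:
  disc 1: 150 + 60 = 210
  disc 2: 140 + 70 = 210
  disc 3: 140 + 50 + 20 = 210
  disc 4: 130 + 50 + 30 = 210
  disc 5: 130 = 130
  disc 6: 110 = 110
  disc 7: 110 = 110
This matches the lower bound, so 7 is optimal.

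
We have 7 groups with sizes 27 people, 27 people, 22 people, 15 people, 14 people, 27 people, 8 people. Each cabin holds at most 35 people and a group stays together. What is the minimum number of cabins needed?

5

Total = 27 + 27 + 27 + 22 + 15 + 14 + 8 = 140 people.
Lower bound: ⌈140/35⌉ = 4 cabins.
A packing using 5 cabins:
  cabin 1: 27 + 8 = 35
  cabin 2: 27 = 27
  cabin 3: 27 = 27
  cabin 4: 22 = 22
  cabin 5: 15 + 14 = 29
No arrangement into 4 cabins stays within capacity, so 5 is optimal.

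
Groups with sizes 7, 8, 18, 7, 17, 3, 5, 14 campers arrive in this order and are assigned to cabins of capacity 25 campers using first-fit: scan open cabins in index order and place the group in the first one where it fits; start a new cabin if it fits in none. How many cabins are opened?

4

  7 → cabin 1 (new)  [load 7/25]
  8 → cabin 1  [load 15/25]
  18 → cabin 2 (new)  [load 18/25]
  7 → cabin 1  [load 22/25]
  17 → cabin 3 (new)  [load 17/25]
  3 → cabin 1  [load 25/25]
  5 → cabin 2  [load 23/25]
  14 → cabin 4 (new)  [load 14/25]
4 cabins opened.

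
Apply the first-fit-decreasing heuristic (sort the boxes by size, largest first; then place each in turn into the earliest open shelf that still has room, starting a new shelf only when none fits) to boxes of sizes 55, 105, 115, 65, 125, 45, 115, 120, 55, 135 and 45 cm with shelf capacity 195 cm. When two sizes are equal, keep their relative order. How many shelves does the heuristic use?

Sorted descending: 135, 125, 120, 115, 115, 105, 65, 55, 55, 45, 45.
  135 → shelf 1 (new)  [load 135/195]
  125 → shelf 2 (new)  [load 125/195]
  120 → shelf 3 (new)  [load 120/195]
  115 → shelf 4 (new)  [load 115/195]
  115 → shelf 5 (new)  [load 115/195]
  105 → shelf 6 (new)  [load 105/195]
  65 → shelf 2  [load 190/195]
  55 → shelf 1  [load 190/195]
  55 → shelf 3  [load 175/195]
  45 → shelf 4  [load 160/195]
  45 → shelf 5  [load 160/195]
6 shelves opened.

6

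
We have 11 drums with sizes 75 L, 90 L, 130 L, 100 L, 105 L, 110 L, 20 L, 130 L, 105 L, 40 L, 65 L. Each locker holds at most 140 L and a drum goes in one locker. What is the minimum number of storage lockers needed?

Total = 130 + 130 + 110 + 105 + 105 + 100 + 90 + 75 + 65 + 40 + 20 = 970 L.
Lower bound: ⌈970/140⌉ = 7 storage lockers.
Also, 8 drums each exceed 70 L, and no two of those can share a locker, so at least 8 storage lockers are needed.
A packing using 8 storage lockers:
  locker 1: 130 = 130
  locker 2: 130 = 130
  locker 3: 110 + 20 = 130
  locker 4: 105 = 105
  locker 5: 105 = 105
  locker 6: 100 + 40 = 140
  locker 7: 90 = 90
  locker 8: 75 + 65 = 140
This matches the lower bound, so 8 is optimal.

8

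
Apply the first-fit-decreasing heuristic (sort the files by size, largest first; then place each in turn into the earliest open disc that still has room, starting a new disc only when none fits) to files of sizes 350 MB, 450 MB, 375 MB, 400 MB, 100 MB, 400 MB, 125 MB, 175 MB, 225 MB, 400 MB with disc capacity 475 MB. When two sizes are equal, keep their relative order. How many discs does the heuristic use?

7

Sorted descending: 450, 400, 400, 400, 375, 350, 225, 175, 125, 100.
  450 → disc 1 (new)  [load 450/475]
  400 → disc 2 (new)  [load 400/475]
  400 → disc 3 (new)  [load 400/475]
  400 → disc 4 (new)  [load 400/475]
  375 → disc 5 (new)  [load 375/475]
  350 → disc 6 (new)  [load 350/475]
  225 → disc 7 (new)  [load 225/475]
  175 → disc 7  [load 400/475]
  125 → disc 6  [load 475/475]
  100 → disc 5  [load 475/475]
7 discs opened.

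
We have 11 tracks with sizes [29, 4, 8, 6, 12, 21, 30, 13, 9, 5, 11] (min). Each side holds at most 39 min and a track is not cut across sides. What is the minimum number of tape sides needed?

4

Total = 30 + 29 + 21 + 13 + 12 + 11 + 9 + 8 + 6 + 5 + 4 = 148 min.
Lower bound: ⌈148/39⌉ = 4 tape sides.
A packing using 4 tape sides:
  side 1: 30 + 9 = 39
  side 2: 29 + 8 = 37
  side 3: 21 + 13 + 5 = 39
  side 4: 12 + 11 + 6 + 4 = 33
This matches the lower bound, so 4 is optimal.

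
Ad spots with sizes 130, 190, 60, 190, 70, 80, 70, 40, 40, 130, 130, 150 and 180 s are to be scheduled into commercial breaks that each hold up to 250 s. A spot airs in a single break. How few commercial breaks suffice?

Total = 190 + 190 + 180 + 150 + 130 + 130 + 130 + 80 + 70 + 70 + 60 + 40 + 40 = 1460 s.
Lower bound: ⌈1460/250⌉ = 6 commercial breaks.
Also, 7 ad spots each exceed 125 s, and no two of those can share a break, so at least 7 commercial breaks are needed.
A packing using 7 commercial breaks:
  break 1: 190 + 60 = 250
  break 2: 190 + 40 = 230
  break 3: 180 + 70 = 250
  break 4: 150 + 80 = 230
  break 5: 130 + 70 + 40 = 240
  break 6: 130 = 130
  break 7: 130 = 130
This matches the lower bound, so 7 is optimal.

7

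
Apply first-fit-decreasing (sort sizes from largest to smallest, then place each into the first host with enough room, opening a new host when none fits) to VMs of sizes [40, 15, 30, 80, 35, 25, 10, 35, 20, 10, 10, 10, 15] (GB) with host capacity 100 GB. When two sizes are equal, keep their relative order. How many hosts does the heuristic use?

4

Sorted descending: 80, 40, 35, 35, 30, 25, 20, 15, 15, 10, 10, 10, 10.
  80 → host 1 (new)  [load 80/100]
  40 → host 2 (new)  [load 40/100]
  35 → host 2  [load 75/100]
  35 → host 3 (new)  [load 35/100]
  30 → host 3  [load 65/100]
  25 → host 2  [load 100/100]
  20 → host 1  [load 100/100]
  15 → host 3  [load 80/100]
  15 → host 3  [load 95/100]
  10 → host 4 (new)  [load 10/100]
  10 → host 4  [load 20/100]
  10 → host 4  [load 30/100]
  10 → host 4  [load 40/100]
4 hosts opened.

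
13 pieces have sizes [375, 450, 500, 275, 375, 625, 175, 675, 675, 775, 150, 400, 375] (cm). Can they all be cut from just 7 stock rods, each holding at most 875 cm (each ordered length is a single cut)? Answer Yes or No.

No

Total = 5825 cm; ⌈5825/875⌉ = 7.
The bound of 7 does not rule out 7, but exhaustive search shows no assignment into 7 stock rods of capacity 875 cm exists — the minimum is 8.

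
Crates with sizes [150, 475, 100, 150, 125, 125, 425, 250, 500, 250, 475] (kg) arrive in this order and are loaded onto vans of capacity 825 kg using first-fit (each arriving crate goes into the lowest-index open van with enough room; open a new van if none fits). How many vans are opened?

  150 → van 1 (new)  [load 150/825]
  475 → van 1  [load 625/825]
  100 → van 1  [load 725/825]
  150 → van 2 (new)  [load 150/825]
  125 → van 2  [load 275/825]
  125 → van 2  [load 400/825]
  425 → van 2  [load 825/825]
  250 → van 3 (new)  [load 250/825]
  500 → van 3  [load 750/825]
  250 → van 4 (new)  [load 250/825]
  475 → van 4  [load 725/825]
4 vans opened.

4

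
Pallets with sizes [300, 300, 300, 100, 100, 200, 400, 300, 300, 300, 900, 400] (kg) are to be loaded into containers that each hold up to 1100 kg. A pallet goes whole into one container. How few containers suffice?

4

Total = 900 + 400 + 400 + 300 + 300 + 300 + 300 + 300 + 300 + 200 + 100 + 100 = 3900 kg.
Lower bound: ⌈3900/1100⌉ = 4 containers.
A packing using 4 containers:
  container 1: 900 + 200 = 1100
  container 2: 400 + 400 + 300 = 1100
  container 3: 300 + 300 + 300 + 100 + 100 = 1100
  container 4: 300 + 300 = 600
This matches the lower bound, so 4 is optimal.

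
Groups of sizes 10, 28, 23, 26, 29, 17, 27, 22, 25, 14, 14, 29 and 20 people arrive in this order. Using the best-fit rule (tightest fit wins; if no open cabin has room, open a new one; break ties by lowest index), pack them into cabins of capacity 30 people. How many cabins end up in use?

  10 → cabin 1 (new)  [load 10/30]
  28 → cabin 2 (new)  [load 28/30]
  23 → cabin 3 (new)  [load 23/30]
  26 → cabin 4 (new)  [load 26/30]
  29 → cabin 5 (new)  [load 29/30]
  17 → cabin 1  [load 27/30]
  27 → cabin 6 (new)  [load 27/30]
  22 → cabin 7 (new)  [load 22/30]
  25 → cabin 8 (new)  [load 25/30]
  14 → cabin 9 (new)  [load 14/30]
  14 → cabin 9  [load 28/30]
  29 → cabin 10 (new)  [load 29/30]
  20 → cabin 11 (new)  [load 20/30]
11 cabins opened.

11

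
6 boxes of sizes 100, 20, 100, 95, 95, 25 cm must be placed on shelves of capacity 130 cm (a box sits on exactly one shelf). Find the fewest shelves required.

Total = 100 + 100 + 95 + 95 + 25 + 20 = 435 cm.
Lower bound: ⌈435/130⌉ = 4 shelves.
A packing using 4 shelves:
  shelf 1: 100 + 25 = 125
  shelf 2: 100 + 20 = 120
  shelf 3: 95 = 95
  shelf 4: 95 = 95
This matches the lower bound, so 4 is optimal.

4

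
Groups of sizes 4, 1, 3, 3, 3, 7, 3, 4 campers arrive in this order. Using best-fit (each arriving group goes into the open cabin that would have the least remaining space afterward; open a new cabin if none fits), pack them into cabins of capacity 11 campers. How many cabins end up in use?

  4 → cabin 1 (new)  [load 4/11]
  1 → cabin 1  [load 5/11]
  3 → cabin 1  [load 8/11]
  3 → cabin 1  [load 11/11]
  3 → cabin 2 (new)  [load 3/11]
  7 → cabin 2  [load 10/11]
  3 → cabin 3 (new)  [load 3/11]
  4 → cabin 3  [load 7/11]
3 cabins opened.

3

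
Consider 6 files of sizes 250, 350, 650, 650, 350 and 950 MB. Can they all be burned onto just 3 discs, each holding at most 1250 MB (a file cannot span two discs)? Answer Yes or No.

Yes

A valid assignment using 3 discs:
  disc 1: 950 + 250 = 1200
  disc 2: 650 + 350 = 1000
  disc 3: 650 + 350 = 1000
Every load is within 1250 MB, so 3 discs suffice.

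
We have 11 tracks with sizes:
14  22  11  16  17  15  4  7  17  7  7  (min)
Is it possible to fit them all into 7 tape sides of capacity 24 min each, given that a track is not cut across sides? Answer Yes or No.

A valid assignment using 7 tape sides:
  side 1: 22 = 22
  side 2: 17 + 7 = 24
  side 3: 17 + 7 = 24
  side 4: 16 + 7 = 23
  side 5: 15 + 4 = 19
  side 6: 14 = 14
  side 7: 11 = 11
Every load is within 24 min, so 7 tape sides suffice.

Yes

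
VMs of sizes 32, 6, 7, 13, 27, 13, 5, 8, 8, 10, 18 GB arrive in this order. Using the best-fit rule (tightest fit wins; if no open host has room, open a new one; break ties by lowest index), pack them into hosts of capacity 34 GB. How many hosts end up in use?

  32 → host 1 (new)  [load 32/34]
  6 → host 2 (new)  [load 6/34]
  7 → host 2  [load 13/34]
  13 → host 2  [load 26/34]
  27 → host 3 (new)  [load 27/34]
  13 → host 4 (new)  [load 13/34]
  5 → host 3  [load 32/34]
  8 → host 2  [load 34/34]
  8 → host 4  [load 21/34]
  10 → host 4  [load 31/34]
  18 → host 5 (new)  [load 18/34]
5 hosts opened.

5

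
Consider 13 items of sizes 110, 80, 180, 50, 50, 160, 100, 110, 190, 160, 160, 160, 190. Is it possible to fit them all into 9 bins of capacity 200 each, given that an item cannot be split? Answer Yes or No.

No

Total = 1700; ⌈1700/200⌉ = 9.
The bound of 9 does not rule out 9, but exhaustive search shows no assignment into 9 bins of capacity 200 exists — the minimum is 10.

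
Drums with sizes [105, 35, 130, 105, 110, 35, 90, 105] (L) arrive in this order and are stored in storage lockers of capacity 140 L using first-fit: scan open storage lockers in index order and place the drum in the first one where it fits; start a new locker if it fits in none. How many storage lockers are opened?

6

  105 → locker 1 (new)  [load 105/140]
  35 → locker 1  [load 140/140]
  130 → locker 2 (new)  [load 130/140]
  105 → locker 3 (new)  [load 105/140]
  110 → locker 4 (new)  [load 110/140]
  35 → locker 3  [load 140/140]
  90 → locker 5 (new)  [load 90/140]
  105 → locker 6 (new)  [load 105/140]
6 storage lockers opened.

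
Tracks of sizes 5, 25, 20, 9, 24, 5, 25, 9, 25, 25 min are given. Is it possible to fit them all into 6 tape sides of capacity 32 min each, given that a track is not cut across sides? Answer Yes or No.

No

Total = 172 min; ⌈172/32⌉ = 6.
The bound of 6 does not rule out 6, but exhaustive search shows no assignment into 6 tape sides of capacity 32 min exists — the minimum is 7.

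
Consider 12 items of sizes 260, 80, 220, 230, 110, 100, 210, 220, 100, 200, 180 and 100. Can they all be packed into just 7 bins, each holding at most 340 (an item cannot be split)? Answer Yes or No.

A valid assignment using 7 bins:
  bin 1: 260 + 80 = 340
  bin 2: 230 + 110 = 340
  bin 3: 220 + 100 = 320
  bin 4: 220 + 100 = 320
  bin 5: 210 + 100 = 310
  bin 6: 200 = 200
  bin 7: 180 = 180
Every load is within 340, so 7 bins suffice.

Yes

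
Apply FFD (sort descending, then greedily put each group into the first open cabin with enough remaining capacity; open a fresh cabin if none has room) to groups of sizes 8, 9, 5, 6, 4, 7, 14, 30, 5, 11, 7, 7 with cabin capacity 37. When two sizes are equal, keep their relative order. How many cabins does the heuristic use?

Sorted descending: 30, 14, 11, 9, 8, 7, 7, 7, 6, 5, 5, 4.
  30 → cabin 1 (new)  [load 30/37]
  14 → cabin 2 (new)  [load 14/37]
  11 → cabin 2  [load 25/37]
  9 → cabin 2  [load 34/37]
  8 → cabin 3 (new)  [load 8/37]
  7 → cabin 1  [load 37/37]
  7 → cabin 3  [load 15/37]
  7 → cabin 3  [load 22/37]
  6 → cabin 3  [load 28/37]
  5 → cabin 3  [load 33/37]
  5 → cabin 4 (new)  [load 5/37]
  4 → cabin 3  [load 37/37]
4 cabins opened.

4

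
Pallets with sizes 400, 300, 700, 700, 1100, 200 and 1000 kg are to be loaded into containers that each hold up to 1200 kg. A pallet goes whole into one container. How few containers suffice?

Total = 1100 + 1000 + 700 + 700 + 400 + 300 + 200 = 4400 kg.
Lower bound: ⌈4400/1200⌉ = 4 containers.
A packing using 4 containers:
  container 1: 1100 = 1100
  container 2: 1000 + 200 = 1200
  container 3: 700 + 400 = 1100
  container 4: 700 + 300 = 1000
This matches the lower bound, so 4 is optimal.

4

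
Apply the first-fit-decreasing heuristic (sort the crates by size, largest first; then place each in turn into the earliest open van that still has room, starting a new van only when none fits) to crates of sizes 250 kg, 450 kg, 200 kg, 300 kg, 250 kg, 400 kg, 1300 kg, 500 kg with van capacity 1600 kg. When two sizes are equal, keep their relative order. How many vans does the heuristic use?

3

Sorted descending: 1300, 500, 450, 400, 300, 250, 250, 200.
  1300 → van 1 (new)  [load 1300/1600]
  500 → van 2 (new)  [load 500/1600]
  450 → van 2  [load 950/1600]
  400 → van 2  [load 1350/1600]
  300 → van 1  [load 1600/1600]
  250 → van 2  [load 1600/1600]
  250 → van 3 (new)  [load 250/1600]
  200 → van 3  [load 450/1600]
3 vans opened.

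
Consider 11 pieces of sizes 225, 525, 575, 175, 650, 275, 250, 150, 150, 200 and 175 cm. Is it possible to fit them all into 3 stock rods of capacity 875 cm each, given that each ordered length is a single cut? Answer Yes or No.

Total = 3350 cm; ⌈3350/875⌉ = 4.
At least 4 stock rods are required, but only 3 are allowed.

No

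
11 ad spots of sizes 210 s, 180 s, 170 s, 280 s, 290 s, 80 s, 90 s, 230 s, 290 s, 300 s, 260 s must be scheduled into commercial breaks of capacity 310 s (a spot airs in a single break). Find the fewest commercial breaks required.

9

Total = 300 + 290 + 290 + 280 + 260 + 230 + 210 + 180 + 170 + 90 + 80 = 2380 s.
Lower bound: ⌈2380/310⌉ = 8 commercial breaks.
Also, 9 ad spots each exceed 155 s, and no two of those can share a break, so at least 9 commercial breaks are needed.
A packing using 9 commercial breaks:
  break 1: 300 = 300
  break 2: 290 = 290
  break 3: 290 = 290
  break 4: 280 = 280
  break 5: 260 = 260
  break 6: 230 + 80 = 310
  break 7: 210 + 90 = 300
  break 8: 180 = 180
  break 9: 170 = 170
This matches the lower bound, so 9 is optimal.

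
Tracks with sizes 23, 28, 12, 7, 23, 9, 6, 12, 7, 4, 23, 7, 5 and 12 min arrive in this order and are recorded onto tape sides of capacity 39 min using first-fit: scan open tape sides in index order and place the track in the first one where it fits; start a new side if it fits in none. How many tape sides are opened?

  23 → side 1 (new)  [load 23/39]
  28 → side 2 (new)  [load 28/39]
  12 → side 1  [load 35/39]
  7 → side 2  [load 35/39]
  23 → side 3 (new)  [load 23/39]
  9 → side 3  [load 32/39]
  6 → side 3  [load 38/39]
  12 → side 4 (new)  [load 12/39]
  7 → side 4  [load 19/39]
  4 → side 1  [load 39/39]
  23 → side 5 (new)  [load 23/39]
  7 → side 4  [load 26/39]
  5 → side 4  [load 31/39]
  12 → side 5  [load 35/39]
5 tape sides opened.

5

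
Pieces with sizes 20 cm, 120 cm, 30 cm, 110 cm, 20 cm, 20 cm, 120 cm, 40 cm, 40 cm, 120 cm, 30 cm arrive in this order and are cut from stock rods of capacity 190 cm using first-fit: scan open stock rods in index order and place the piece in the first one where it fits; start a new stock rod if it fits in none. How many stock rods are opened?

  20 → stock rod 1 (new)  [load 20/190]
  120 → stock rod 1  [load 140/190]
  30 → stock rod 1  [load 170/190]
  110 → stock rod 2 (new)  [load 110/190]
  20 → stock rod 1  [load 190/190]
  20 → stock rod 2  [load 130/190]
  120 → stock rod 3 (new)  [load 120/190]
  40 → stock rod 2  [load 170/190]
  40 → stock rod 3  [load 160/190]
  120 → stock rod 4 (new)  [load 120/190]
  30 → stock rod 3  [load 190/190]
4 stock rods opened.

4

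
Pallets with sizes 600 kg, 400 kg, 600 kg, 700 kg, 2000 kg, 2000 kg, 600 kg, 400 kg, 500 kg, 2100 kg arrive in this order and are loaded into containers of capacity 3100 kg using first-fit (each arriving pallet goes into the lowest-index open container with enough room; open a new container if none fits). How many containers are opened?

  600 → container 1 (new)  [load 600/3100]
  400 → container 1  [load 1000/3100]
  600 → container 1  [load 1600/3100]
  700 → container 1  [load 2300/3100]
  2000 → container 2 (new)  [load 2000/3100]
  2000 → container 3 (new)  [load 2000/3100]
  600 → container 1  [load 2900/3100]
  400 → container 2  [load 2400/3100]
  500 → container 2  [load 2900/3100]
  2100 → container 4 (new)  [load 2100/3100]
4 containers opened.

4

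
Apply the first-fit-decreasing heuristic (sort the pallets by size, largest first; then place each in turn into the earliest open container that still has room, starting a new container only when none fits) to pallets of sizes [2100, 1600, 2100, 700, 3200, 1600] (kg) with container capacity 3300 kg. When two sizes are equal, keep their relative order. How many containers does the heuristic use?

4

Sorted descending: 3200, 2100, 2100, 1600, 1600, 700.
  3200 → container 1 (new)  [load 3200/3300]
  2100 → container 2 (new)  [load 2100/3300]
  2100 → container 3 (new)  [load 2100/3300]
  1600 → container 4 (new)  [load 1600/3300]
  1600 → container 4  [load 3200/3300]
  700 → container 2  [load 2800/3300]
4 containers opened.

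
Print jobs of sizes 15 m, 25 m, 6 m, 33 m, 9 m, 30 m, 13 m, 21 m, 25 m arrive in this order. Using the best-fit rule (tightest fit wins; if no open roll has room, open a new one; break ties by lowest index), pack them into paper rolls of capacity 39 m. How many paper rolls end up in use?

  15 → roll 1 (new)  [load 15/39]
  25 → roll 2 (new)  [load 25/39]
  6 → roll 2  [load 31/39]
  33 → roll 3 (new)  [load 33/39]
  9 → roll 1  [load 24/39]
  30 → roll 4 (new)  [load 30/39]
  13 → roll 1  [load 37/39]
  21 → roll 5 (new)  [load 21/39]
  25 → roll 6 (new)  [load 25/39]
6 paper rolls opened.

6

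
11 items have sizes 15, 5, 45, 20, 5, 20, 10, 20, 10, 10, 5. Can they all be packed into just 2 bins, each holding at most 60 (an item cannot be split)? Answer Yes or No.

No

Total = 165; ⌈165/60⌉ = 3.
At least 3 bins are required, but only 2 are allowed.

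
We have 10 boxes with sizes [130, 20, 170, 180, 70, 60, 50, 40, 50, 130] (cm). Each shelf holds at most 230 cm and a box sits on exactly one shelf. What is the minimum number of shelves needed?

Total = 180 + 170 + 130 + 130 + 70 + 60 + 50 + 50 + 40 + 20 = 900 cm.
Lower bound: ⌈900/230⌉ = 4 shelves.
A packing using 4 shelves:
  shelf 1: 180 + 50 = 230
  shelf 2: 170 + 60 = 230
  shelf 3: 130 + 70 + 20 = 220
  shelf 4: 130 + 50 + 40 = 220
This matches the lower bound, so 4 is optimal.

4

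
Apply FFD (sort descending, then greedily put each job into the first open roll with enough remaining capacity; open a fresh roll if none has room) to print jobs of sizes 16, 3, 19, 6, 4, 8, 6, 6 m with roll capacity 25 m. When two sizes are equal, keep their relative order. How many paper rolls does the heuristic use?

3

Sorted descending: 19, 16, 8, 6, 6, 6, 4, 3.
  19 → roll 1 (new)  [load 19/25]
  16 → roll 2 (new)  [load 16/25]
  8 → roll 2  [load 24/25]
  6 → roll 1  [load 25/25]
  6 → roll 3 (new)  [load 6/25]
  6 → roll 3  [load 12/25]
  4 → roll 3  [load 16/25]
  3 → roll 3  [load 19/25]
3 paper rolls opened.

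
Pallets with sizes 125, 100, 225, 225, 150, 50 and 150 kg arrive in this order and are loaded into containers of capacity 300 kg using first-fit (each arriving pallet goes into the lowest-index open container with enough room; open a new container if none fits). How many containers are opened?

4

  125 → container 1 (new)  [load 125/300]
  100 → container 1  [load 225/300]
  225 → container 2 (new)  [load 225/300]
  225 → container 3 (new)  [load 225/300]
  150 → container 4 (new)  [load 150/300]
  50 → container 1  [load 275/300]
  150 → container 4  [load 300/300]
4 containers opened.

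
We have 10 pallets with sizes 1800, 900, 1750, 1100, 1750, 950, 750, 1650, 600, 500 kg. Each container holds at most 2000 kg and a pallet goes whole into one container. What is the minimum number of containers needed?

7

Total = 1800 + 1750 + 1750 + 1650 + 1100 + 950 + 900 + 750 + 600 + 500 = 11750 kg.
Lower bound: ⌈11750/2000⌉ = 6 containers.
A packing using 7 containers:
  container 1: 1800 = 1800
  container 2: 1750 = 1750
  container 3: 1750 = 1750
  container 4: 1650 = 1650
  container 5: 1100 + 900 = 2000
  container 6: 950 + 750 = 1700
  container 7: 600 + 500 = 1100
No arrangement into 6 containers stays within capacity, so 7 is optimal.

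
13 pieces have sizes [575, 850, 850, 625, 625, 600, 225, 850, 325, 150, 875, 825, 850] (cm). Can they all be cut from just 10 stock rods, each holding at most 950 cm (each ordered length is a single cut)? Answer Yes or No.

A valid assignment using 10 stock rods:
  stock rod 1: 875 = 875
  stock rod 2: 850 = 850
  stock rod 3: 850 = 850
  stock rod 4: 850 = 850
  stock rod 5: 850 = 850
  stock rod 6: 825 = 825
  stock rod 7: 625 + 325 = 950
  stock rod 8: 625 + 225 = 850
  stock rod 9: 600 + 150 = 750
  stock rod 10: 575 = 575
Every load is within 950 cm, so 10 stock rods suffice.

Yes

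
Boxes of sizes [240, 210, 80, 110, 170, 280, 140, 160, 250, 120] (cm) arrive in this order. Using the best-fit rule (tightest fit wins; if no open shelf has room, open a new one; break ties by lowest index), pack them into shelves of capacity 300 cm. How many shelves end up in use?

7

  240 → shelf 1 (new)  [load 240/300]
  210 → shelf 2 (new)  [load 210/300]
  80 → shelf 2  [load 290/300]
  110 → shelf 3 (new)  [load 110/300]
  170 → shelf 3  [load 280/300]
  280 → shelf 4 (new)  [load 280/300]
  140 → shelf 5 (new)  [load 140/300]
  160 → shelf 5  [load 300/300]
  250 → shelf 6 (new)  [load 250/300]
  120 → shelf 7 (new)  [load 120/300]
7 shelves opened.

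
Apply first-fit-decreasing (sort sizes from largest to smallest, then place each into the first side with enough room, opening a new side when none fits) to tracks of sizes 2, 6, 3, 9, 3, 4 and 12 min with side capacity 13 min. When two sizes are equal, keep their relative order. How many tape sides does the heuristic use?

Sorted descending: 12, 9, 6, 4, 3, 3, 2.
  12 → side 1 (new)  [load 12/13]
  9 → side 2 (new)  [load 9/13]
  6 → side 3 (new)  [load 6/13]
  4 → side 2  [load 13/13]
  3 → side 3  [load 9/13]
  3 → side 3  [load 12/13]
  2 → side 4 (new)  [load 2/13]
4 tape sides opened.

4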